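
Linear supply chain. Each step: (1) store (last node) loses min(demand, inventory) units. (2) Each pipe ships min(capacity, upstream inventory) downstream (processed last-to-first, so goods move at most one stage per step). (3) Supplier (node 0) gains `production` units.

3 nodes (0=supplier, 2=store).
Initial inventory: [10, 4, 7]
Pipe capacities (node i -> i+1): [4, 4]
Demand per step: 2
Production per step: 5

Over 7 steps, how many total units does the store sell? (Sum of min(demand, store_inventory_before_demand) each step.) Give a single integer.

Answer: 14

Derivation:
Step 1: sold=2 (running total=2) -> [11 4 9]
Step 2: sold=2 (running total=4) -> [12 4 11]
Step 3: sold=2 (running total=6) -> [13 4 13]
Step 4: sold=2 (running total=8) -> [14 4 15]
Step 5: sold=2 (running total=10) -> [15 4 17]
Step 6: sold=2 (running total=12) -> [16 4 19]
Step 7: sold=2 (running total=14) -> [17 4 21]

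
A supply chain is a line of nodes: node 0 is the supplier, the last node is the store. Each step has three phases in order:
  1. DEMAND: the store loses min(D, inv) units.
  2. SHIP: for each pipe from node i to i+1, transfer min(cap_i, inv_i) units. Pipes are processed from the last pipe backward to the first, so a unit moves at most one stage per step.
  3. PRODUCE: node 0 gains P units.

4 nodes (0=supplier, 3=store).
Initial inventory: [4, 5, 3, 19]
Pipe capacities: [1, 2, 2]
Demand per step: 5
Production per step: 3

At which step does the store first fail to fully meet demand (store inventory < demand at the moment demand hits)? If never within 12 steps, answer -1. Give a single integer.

Step 1: demand=5,sold=5 ship[2->3]=2 ship[1->2]=2 ship[0->1]=1 prod=3 -> [6 4 3 16]
Step 2: demand=5,sold=5 ship[2->3]=2 ship[1->2]=2 ship[0->1]=1 prod=3 -> [8 3 3 13]
Step 3: demand=5,sold=5 ship[2->3]=2 ship[1->2]=2 ship[0->1]=1 prod=3 -> [10 2 3 10]
Step 4: demand=5,sold=5 ship[2->3]=2 ship[1->2]=2 ship[0->1]=1 prod=3 -> [12 1 3 7]
Step 5: demand=5,sold=5 ship[2->3]=2 ship[1->2]=1 ship[0->1]=1 prod=3 -> [14 1 2 4]
Step 6: demand=5,sold=4 ship[2->3]=2 ship[1->2]=1 ship[0->1]=1 prod=3 -> [16 1 1 2]
Step 7: demand=5,sold=2 ship[2->3]=1 ship[1->2]=1 ship[0->1]=1 prod=3 -> [18 1 1 1]
Step 8: demand=5,sold=1 ship[2->3]=1 ship[1->2]=1 ship[0->1]=1 prod=3 -> [20 1 1 1]
Step 9: demand=5,sold=1 ship[2->3]=1 ship[1->2]=1 ship[0->1]=1 prod=3 -> [22 1 1 1]
Step 10: demand=5,sold=1 ship[2->3]=1 ship[1->2]=1 ship[0->1]=1 prod=3 -> [24 1 1 1]
Step 11: demand=5,sold=1 ship[2->3]=1 ship[1->2]=1 ship[0->1]=1 prod=3 -> [26 1 1 1]
Step 12: demand=5,sold=1 ship[2->3]=1 ship[1->2]=1 ship[0->1]=1 prod=3 -> [28 1 1 1]
First stockout at step 6

6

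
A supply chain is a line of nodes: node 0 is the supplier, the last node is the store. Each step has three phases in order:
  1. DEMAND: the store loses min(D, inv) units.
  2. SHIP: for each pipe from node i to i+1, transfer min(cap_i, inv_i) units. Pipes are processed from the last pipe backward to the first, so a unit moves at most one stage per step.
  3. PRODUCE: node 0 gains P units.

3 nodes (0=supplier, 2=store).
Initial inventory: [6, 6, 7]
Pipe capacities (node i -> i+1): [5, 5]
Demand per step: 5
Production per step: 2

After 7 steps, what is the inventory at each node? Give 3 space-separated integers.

Step 1: demand=5,sold=5 ship[1->2]=5 ship[0->1]=5 prod=2 -> inv=[3 6 7]
Step 2: demand=5,sold=5 ship[1->2]=5 ship[0->1]=3 prod=2 -> inv=[2 4 7]
Step 3: demand=5,sold=5 ship[1->2]=4 ship[0->1]=2 prod=2 -> inv=[2 2 6]
Step 4: demand=5,sold=5 ship[1->2]=2 ship[0->1]=2 prod=2 -> inv=[2 2 3]
Step 5: demand=5,sold=3 ship[1->2]=2 ship[0->1]=2 prod=2 -> inv=[2 2 2]
Step 6: demand=5,sold=2 ship[1->2]=2 ship[0->1]=2 prod=2 -> inv=[2 2 2]
Step 7: demand=5,sold=2 ship[1->2]=2 ship[0->1]=2 prod=2 -> inv=[2 2 2]

2 2 2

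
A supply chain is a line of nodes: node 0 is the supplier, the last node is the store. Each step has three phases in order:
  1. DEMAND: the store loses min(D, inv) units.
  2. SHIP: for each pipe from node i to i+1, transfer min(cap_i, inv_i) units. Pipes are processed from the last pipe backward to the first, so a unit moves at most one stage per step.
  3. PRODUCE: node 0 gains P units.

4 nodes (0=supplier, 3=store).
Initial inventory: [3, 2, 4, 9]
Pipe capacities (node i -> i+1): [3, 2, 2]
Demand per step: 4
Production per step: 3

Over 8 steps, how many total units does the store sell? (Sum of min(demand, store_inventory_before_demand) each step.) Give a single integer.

Step 1: sold=4 (running total=4) -> [3 3 4 7]
Step 2: sold=4 (running total=8) -> [3 4 4 5]
Step 3: sold=4 (running total=12) -> [3 5 4 3]
Step 4: sold=3 (running total=15) -> [3 6 4 2]
Step 5: sold=2 (running total=17) -> [3 7 4 2]
Step 6: sold=2 (running total=19) -> [3 8 4 2]
Step 7: sold=2 (running total=21) -> [3 9 4 2]
Step 8: sold=2 (running total=23) -> [3 10 4 2]

Answer: 23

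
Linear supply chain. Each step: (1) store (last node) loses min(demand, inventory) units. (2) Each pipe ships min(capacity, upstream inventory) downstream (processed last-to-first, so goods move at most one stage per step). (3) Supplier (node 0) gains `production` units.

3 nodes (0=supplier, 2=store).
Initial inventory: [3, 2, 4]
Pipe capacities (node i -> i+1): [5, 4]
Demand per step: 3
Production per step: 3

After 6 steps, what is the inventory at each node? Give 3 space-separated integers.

Step 1: demand=3,sold=3 ship[1->2]=2 ship[0->1]=3 prod=3 -> inv=[3 3 3]
Step 2: demand=3,sold=3 ship[1->2]=3 ship[0->1]=3 prod=3 -> inv=[3 3 3]
Step 3: demand=3,sold=3 ship[1->2]=3 ship[0->1]=3 prod=3 -> inv=[3 3 3]
Step 4: demand=3,sold=3 ship[1->2]=3 ship[0->1]=3 prod=3 -> inv=[3 3 3]
Step 5: demand=3,sold=3 ship[1->2]=3 ship[0->1]=3 prod=3 -> inv=[3 3 3]
Step 6: demand=3,sold=3 ship[1->2]=3 ship[0->1]=3 prod=3 -> inv=[3 3 3]

3 3 3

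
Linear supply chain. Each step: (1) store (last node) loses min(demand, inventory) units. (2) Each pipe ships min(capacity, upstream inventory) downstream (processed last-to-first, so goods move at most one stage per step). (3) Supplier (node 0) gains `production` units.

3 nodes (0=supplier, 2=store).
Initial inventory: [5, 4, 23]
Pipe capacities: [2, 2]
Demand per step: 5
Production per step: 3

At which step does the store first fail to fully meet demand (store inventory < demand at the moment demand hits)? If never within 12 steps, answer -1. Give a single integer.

Step 1: demand=5,sold=5 ship[1->2]=2 ship[0->1]=2 prod=3 -> [6 4 20]
Step 2: demand=5,sold=5 ship[1->2]=2 ship[0->1]=2 prod=3 -> [7 4 17]
Step 3: demand=5,sold=5 ship[1->2]=2 ship[0->1]=2 prod=3 -> [8 4 14]
Step 4: demand=5,sold=5 ship[1->2]=2 ship[0->1]=2 prod=3 -> [9 4 11]
Step 5: demand=5,sold=5 ship[1->2]=2 ship[0->1]=2 prod=3 -> [10 4 8]
Step 6: demand=5,sold=5 ship[1->2]=2 ship[0->1]=2 prod=3 -> [11 4 5]
Step 7: demand=5,sold=5 ship[1->2]=2 ship[0->1]=2 prod=3 -> [12 4 2]
Step 8: demand=5,sold=2 ship[1->2]=2 ship[0->1]=2 prod=3 -> [13 4 2]
Step 9: demand=5,sold=2 ship[1->2]=2 ship[0->1]=2 prod=3 -> [14 4 2]
Step 10: demand=5,sold=2 ship[1->2]=2 ship[0->1]=2 prod=3 -> [15 4 2]
Step 11: demand=5,sold=2 ship[1->2]=2 ship[0->1]=2 prod=3 -> [16 4 2]
Step 12: demand=5,sold=2 ship[1->2]=2 ship[0->1]=2 prod=3 -> [17 4 2]
First stockout at step 8

8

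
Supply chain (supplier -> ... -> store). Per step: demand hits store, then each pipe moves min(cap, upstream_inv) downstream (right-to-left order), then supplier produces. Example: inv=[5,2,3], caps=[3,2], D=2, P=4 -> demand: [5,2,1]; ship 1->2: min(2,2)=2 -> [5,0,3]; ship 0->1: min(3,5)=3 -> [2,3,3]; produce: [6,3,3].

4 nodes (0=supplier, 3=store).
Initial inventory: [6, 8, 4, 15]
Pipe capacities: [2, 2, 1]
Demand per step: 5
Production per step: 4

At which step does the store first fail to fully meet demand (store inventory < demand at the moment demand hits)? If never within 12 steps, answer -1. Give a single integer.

Step 1: demand=5,sold=5 ship[2->3]=1 ship[1->2]=2 ship[0->1]=2 prod=4 -> [8 8 5 11]
Step 2: demand=5,sold=5 ship[2->3]=1 ship[1->2]=2 ship[0->1]=2 prod=4 -> [10 8 6 7]
Step 3: demand=5,sold=5 ship[2->3]=1 ship[1->2]=2 ship[0->1]=2 prod=4 -> [12 8 7 3]
Step 4: demand=5,sold=3 ship[2->3]=1 ship[1->2]=2 ship[0->1]=2 prod=4 -> [14 8 8 1]
Step 5: demand=5,sold=1 ship[2->3]=1 ship[1->2]=2 ship[0->1]=2 prod=4 -> [16 8 9 1]
Step 6: demand=5,sold=1 ship[2->3]=1 ship[1->2]=2 ship[0->1]=2 prod=4 -> [18 8 10 1]
Step 7: demand=5,sold=1 ship[2->3]=1 ship[1->2]=2 ship[0->1]=2 prod=4 -> [20 8 11 1]
Step 8: demand=5,sold=1 ship[2->3]=1 ship[1->2]=2 ship[0->1]=2 prod=4 -> [22 8 12 1]
Step 9: demand=5,sold=1 ship[2->3]=1 ship[1->2]=2 ship[0->1]=2 prod=4 -> [24 8 13 1]
Step 10: demand=5,sold=1 ship[2->3]=1 ship[1->2]=2 ship[0->1]=2 prod=4 -> [26 8 14 1]
Step 11: demand=5,sold=1 ship[2->3]=1 ship[1->2]=2 ship[0->1]=2 prod=4 -> [28 8 15 1]
Step 12: demand=5,sold=1 ship[2->3]=1 ship[1->2]=2 ship[0->1]=2 prod=4 -> [30 8 16 1]
First stockout at step 4

4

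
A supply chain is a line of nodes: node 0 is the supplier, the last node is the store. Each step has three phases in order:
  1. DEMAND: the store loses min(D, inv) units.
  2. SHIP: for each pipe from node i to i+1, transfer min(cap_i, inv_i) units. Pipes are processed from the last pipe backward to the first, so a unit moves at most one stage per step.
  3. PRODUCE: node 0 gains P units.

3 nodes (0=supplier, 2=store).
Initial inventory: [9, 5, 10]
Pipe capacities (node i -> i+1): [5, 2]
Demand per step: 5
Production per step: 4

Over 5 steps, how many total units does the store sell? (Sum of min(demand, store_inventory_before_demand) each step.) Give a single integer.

Step 1: sold=5 (running total=5) -> [8 8 7]
Step 2: sold=5 (running total=10) -> [7 11 4]
Step 3: sold=4 (running total=14) -> [6 14 2]
Step 4: sold=2 (running total=16) -> [5 17 2]
Step 5: sold=2 (running total=18) -> [4 20 2]

Answer: 18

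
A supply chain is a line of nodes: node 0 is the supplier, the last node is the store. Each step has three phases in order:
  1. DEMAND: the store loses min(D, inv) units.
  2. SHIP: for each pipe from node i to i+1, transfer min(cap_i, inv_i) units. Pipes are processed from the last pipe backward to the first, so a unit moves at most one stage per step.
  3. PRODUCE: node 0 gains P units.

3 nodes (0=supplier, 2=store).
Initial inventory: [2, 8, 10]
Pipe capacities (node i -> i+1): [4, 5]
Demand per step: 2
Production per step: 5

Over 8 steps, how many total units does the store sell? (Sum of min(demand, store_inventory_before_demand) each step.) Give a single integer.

Answer: 16

Derivation:
Step 1: sold=2 (running total=2) -> [5 5 13]
Step 2: sold=2 (running total=4) -> [6 4 16]
Step 3: sold=2 (running total=6) -> [7 4 18]
Step 4: sold=2 (running total=8) -> [8 4 20]
Step 5: sold=2 (running total=10) -> [9 4 22]
Step 6: sold=2 (running total=12) -> [10 4 24]
Step 7: sold=2 (running total=14) -> [11 4 26]
Step 8: sold=2 (running total=16) -> [12 4 28]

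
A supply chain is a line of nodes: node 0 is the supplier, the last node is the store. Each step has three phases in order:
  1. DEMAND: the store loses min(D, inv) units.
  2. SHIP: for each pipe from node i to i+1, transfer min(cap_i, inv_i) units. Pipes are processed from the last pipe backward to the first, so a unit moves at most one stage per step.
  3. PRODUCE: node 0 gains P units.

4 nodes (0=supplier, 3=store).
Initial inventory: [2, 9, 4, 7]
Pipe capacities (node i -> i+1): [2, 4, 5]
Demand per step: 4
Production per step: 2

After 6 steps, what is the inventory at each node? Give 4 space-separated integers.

Step 1: demand=4,sold=4 ship[2->3]=4 ship[1->2]=4 ship[0->1]=2 prod=2 -> inv=[2 7 4 7]
Step 2: demand=4,sold=4 ship[2->3]=4 ship[1->2]=4 ship[0->1]=2 prod=2 -> inv=[2 5 4 7]
Step 3: demand=4,sold=4 ship[2->3]=4 ship[1->2]=4 ship[0->1]=2 prod=2 -> inv=[2 3 4 7]
Step 4: demand=4,sold=4 ship[2->3]=4 ship[1->2]=3 ship[0->1]=2 prod=2 -> inv=[2 2 3 7]
Step 5: demand=4,sold=4 ship[2->3]=3 ship[1->2]=2 ship[0->1]=2 prod=2 -> inv=[2 2 2 6]
Step 6: demand=4,sold=4 ship[2->3]=2 ship[1->2]=2 ship[0->1]=2 prod=2 -> inv=[2 2 2 4]

2 2 2 4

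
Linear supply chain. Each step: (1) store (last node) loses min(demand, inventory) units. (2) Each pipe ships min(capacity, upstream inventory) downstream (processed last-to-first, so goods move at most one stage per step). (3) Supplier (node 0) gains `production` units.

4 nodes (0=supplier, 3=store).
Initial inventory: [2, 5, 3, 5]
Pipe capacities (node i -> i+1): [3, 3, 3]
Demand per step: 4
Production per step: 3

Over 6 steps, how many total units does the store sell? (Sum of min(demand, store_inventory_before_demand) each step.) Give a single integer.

Step 1: sold=4 (running total=4) -> [3 4 3 4]
Step 2: sold=4 (running total=8) -> [3 4 3 3]
Step 3: sold=3 (running total=11) -> [3 4 3 3]
Step 4: sold=3 (running total=14) -> [3 4 3 3]
Step 5: sold=3 (running total=17) -> [3 4 3 3]
Step 6: sold=3 (running total=20) -> [3 4 3 3]

Answer: 20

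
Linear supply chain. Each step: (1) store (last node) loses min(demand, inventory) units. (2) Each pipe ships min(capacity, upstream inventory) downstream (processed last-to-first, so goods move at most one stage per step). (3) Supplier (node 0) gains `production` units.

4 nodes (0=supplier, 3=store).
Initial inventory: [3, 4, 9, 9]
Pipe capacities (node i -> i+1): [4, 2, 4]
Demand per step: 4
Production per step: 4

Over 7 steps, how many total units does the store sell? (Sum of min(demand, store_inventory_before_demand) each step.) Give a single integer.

Answer: 28

Derivation:
Step 1: sold=4 (running total=4) -> [4 5 7 9]
Step 2: sold=4 (running total=8) -> [4 7 5 9]
Step 3: sold=4 (running total=12) -> [4 9 3 9]
Step 4: sold=4 (running total=16) -> [4 11 2 8]
Step 5: sold=4 (running total=20) -> [4 13 2 6]
Step 6: sold=4 (running total=24) -> [4 15 2 4]
Step 7: sold=4 (running total=28) -> [4 17 2 2]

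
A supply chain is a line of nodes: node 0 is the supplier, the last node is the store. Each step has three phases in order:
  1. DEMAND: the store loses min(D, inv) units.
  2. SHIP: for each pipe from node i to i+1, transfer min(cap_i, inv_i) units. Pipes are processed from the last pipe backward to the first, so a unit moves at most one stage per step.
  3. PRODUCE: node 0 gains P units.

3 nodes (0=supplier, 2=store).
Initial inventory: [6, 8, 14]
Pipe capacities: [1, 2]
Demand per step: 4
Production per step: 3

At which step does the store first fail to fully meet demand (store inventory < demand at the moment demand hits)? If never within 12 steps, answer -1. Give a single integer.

Step 1: demand=4,sold=4 ship[1->2]=2 ship[0->1]=1 prod=3 -> [8 7 12]
Step 2: demand=4,sold=4 ship[1->2]=2 ship[0->1]=1 prod=3 -> [10 6 10]
Step 3: demand=4,sold=4 ship[1->2]=2 ship[0->1]=1 prod=3 -> [12 5 8]
Step 4: demand=4,sold=4 ship[1->2]=2 ship[0->1]=1 prod=3 -> [14 4 6]
Step 5: demand=4,sold=4 ship[1->2]=2 ship[0->1]=1 prod=3 -> [16 3 4]
Step 6: demand=4,sold=4 ship[1->2]=2 ship[0->1]=1 prod=3 -> [18 2 2]
Step 7: demand=4,sold=2 ship[1->2]=2 ship[0->1]=1 prod=3 -> [20 1 2]
Step 8: demand=4,sold=2 ship[1->2]=1 ship[0->1]=1 prod=3 -> [22 1 1]
Step 9: demand=4,sold=1 ship[1->2]=1 ship[0->1]=1 prod=3 -> [24 1 1]
Step 10: demand=4,sold=1 ship[1->2]=1 ship[0->1]=1 prod=3 -> [26 1 1]
Step 11: demand=4,sold=1 ship[1->2]=1 ship[0->1]=1 prod=3 -> [28 1 1]
Step 12: demand=4,sold=1 ship[1->2]=1 ship[0->1]=1 prod=3 -> [30 1 1]
First stockout at step 7

7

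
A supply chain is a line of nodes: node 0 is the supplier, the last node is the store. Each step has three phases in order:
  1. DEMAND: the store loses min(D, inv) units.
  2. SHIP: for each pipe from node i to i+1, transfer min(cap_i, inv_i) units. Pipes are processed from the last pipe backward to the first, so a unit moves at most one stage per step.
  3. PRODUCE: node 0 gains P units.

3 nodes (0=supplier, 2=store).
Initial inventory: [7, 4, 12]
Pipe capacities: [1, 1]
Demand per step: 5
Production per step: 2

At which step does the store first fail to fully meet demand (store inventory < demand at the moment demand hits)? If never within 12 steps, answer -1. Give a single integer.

Step 1: demand=5,sold=5 ship[1->2]=1 ship[0->1]=1 prod=2 -> [8 4 8]
Step 2: demand=5,sold=5 ship[1->2]=1 ship[0->1]=1 prod=2 -> [9 4 4]
Step 3: demand=5,sold=4 ship[1->2]=1 ship[0->1]=1 prod=2 -> [10 4 1]
Step 4: demand=5,sold=1 ship[1->2]=1 ship[0->1]=1 prod=2 -> [11 4 1]
Step 5: demand=5,sold=1 ship[1->2]=1 ship[0->1]=1 prod=2 -> [12 4 1]
Step 6: demand=5,sold=1 ship[1->2]=1 ship[0->1]=1 prod=2 -> [13 4 1]
Step 7: demand=5,sold=1 ship[1->2]=1 ship[0->1]=1 prod=2 -> [14 4 1]
Step 8: demand=5,sold=1 ship[1->2]=1 ship[0->1]=1 prod=2 -> [15 4 1]
Step 9: demand=5,sold=1 ship[1->2]=1 ship[0->1]=1 prod=2 -> [16 4 1]
Step 10: demand=5,sold=1 ship[1->2]=1 ship[0->1]=1 prod=2 -> [17 4 1]
Step 11: demand=5,sold=1 ship[1->2]=1 ship[0->1]=1 prod=2 -> [18 4 1]
Step 12: demand=5,sold=1 ship[1->2]=1 ship[0->1]=1 prod=2 -> [19 4 1]
First stockout at step 3

3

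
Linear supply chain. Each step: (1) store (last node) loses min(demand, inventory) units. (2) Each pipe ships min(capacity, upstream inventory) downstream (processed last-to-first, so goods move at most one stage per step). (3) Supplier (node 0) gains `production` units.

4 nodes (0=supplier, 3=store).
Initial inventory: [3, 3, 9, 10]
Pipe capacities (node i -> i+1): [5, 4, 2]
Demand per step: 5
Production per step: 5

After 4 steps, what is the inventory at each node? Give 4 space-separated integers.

Step 1: demand=5,sold=5 ship[2->3]=2 ship[1->2]=3 ship[0->1]=3 prod=5 -> inv=[5 3 10 7]
Step 2: demand=5,sold=5 ship[2->3]=2 ship[1->2]=3 ship[0->1]=5 prod=5 -> inv=[5 5 11 4]
Step 3: demand=5,sold=4 ship[2->3]=2 ship[1->2]=4 ship[0->1]=5 prod=5 -> inv=[5 6 13 2]
Step 4: demand=5,sold=2 ship[2->3]=2 ship[1->2]=4 ship[0->1]=5 prod=5 -> inv=[5 7 15 2]

5 7 15 2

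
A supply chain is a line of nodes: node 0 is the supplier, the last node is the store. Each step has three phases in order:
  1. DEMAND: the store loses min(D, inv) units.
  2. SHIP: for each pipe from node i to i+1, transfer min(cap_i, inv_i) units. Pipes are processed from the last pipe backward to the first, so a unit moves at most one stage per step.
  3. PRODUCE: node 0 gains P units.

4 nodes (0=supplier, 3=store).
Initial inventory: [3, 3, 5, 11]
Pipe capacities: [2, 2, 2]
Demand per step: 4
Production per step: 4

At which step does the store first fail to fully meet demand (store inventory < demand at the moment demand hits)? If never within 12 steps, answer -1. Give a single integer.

Step 1: demand=4,sold=4 ship[2->3]=2 ship[1->2]=2 ship[0->1]=2 prod=4 -> [5 3 5 9]
Step 2: demand=4,sold=4 ship[2->3]=2 ship[1->2]=2 ship[0->1]=2 prod=4 -> [7 3 5 7]
Step 3: demand=4,sold=4 ship[2->3]=2 ship[1->2]=2 ship[0->1]=2 prod=4 -> [9 3 5 5]
Step 4: demand=4,sold=4 ship[2->3]=2 ship[1->2]=2 ship[0->1]=2 prod=4 -> [11 3 5 3]
Step 5: demand=4,sold=3 ship[2->3]=2 ship[1->2]=2 ship[0->1]=2 prod=4 -> [13 3 5 2]
Step 6: demand=4,sold=2 ship[2->3]=2 ship[1->2]=2 ship[0->1]=2 prod=4 -> [15 3 5 2]
Step 7: demand=4,sold=2 ship[2->3]=2 ship[1->2]=2 ship[0->1]=2 prod=4 -> [17 3 5 2]
Step 8: demand=4,sold=2 ship[2->3]=2 ship[1->2]=2 ship[0->1]=2 prod=4 -> [19 3 5 2]
Step 9: demand=4,sold=2 ship[2->3]=2 ship[1->2]=2 ship[0->1]=2 prod=4 -> [21 3 5 2]
Step 10: demand=4,sold=2 ship[2->3]=2 ship[1->2]=2 ship[0->1]=2 prod=4 -> [23 3 5 2]
Step 11: demand=4,sold=2 ship[2->3]=2 ship[1->2]=2 ship[0->1]=2 prod=4 -> [25 3 5 2]
Step 12: demand=4,sold=2 ship[2->3]=2 ship[1->2]=2 ship[0->1]=2 prod=4 -> [27 3 5 2]
First stockout at step 5

5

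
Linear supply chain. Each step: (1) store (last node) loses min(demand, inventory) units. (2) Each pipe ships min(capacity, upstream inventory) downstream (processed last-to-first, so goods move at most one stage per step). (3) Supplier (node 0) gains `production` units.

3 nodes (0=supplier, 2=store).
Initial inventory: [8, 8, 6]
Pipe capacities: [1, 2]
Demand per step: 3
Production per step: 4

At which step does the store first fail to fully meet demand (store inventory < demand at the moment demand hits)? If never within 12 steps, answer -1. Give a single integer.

Step 1: demand=3,sold=3 ship[1->2]=2 ship[0->1]=1 prod=4 -> [11 7 5]
Step 2: demand=3,sold=3 ship[1->2]=2 ship[0->1]=1 prod=4 -> [14 6 4]
Step 3: demand=3,sold=3 ship[1->2]=2 ship[0->1]=1 prod=4 -> [17 5 3]
Step 4: demand=3,sold=3 ship[1->2]=2 ship[0->1]=1 prod=4 -> [20 4 2]
Step 5: demand=3,sold=2 ship[1->2]=2 ship[0->1]=1 prod=4 -> [23 3 2]
Step 6: demand=3,sold=2 ship[1->2]=2 ship[0->1]=1 prod=4 -> [26 2 2]
Step 7: demand=3,sold=2 ship[1->2]=2 ship[0->1]=1 prod=4 -> [29 1 2]
Step 8: demand=3,sold=2 ship[1->2]=1 ship[0->1]=1 prod=4 -> [32 1 1]
Step 9: demand=3,sold=1 ship[1->2]=1 ship[0->1]=1 prod=4 -> [35 1 1]
Step 10: demand=3,sold=1 ship[1->2]=1 ship[0->1]=1 prod=4 -> [38 1 1]
Step 11: demand=3,sold=1 ship[1->2]=1 ship[0->1]=1 prod=4 -> [41 1 1]
Step 12: demand=3,sold=1 ship[1->2]=1 ship[0->1]=1 prod=4 -> [44 1 1]
First stockout at step 5

5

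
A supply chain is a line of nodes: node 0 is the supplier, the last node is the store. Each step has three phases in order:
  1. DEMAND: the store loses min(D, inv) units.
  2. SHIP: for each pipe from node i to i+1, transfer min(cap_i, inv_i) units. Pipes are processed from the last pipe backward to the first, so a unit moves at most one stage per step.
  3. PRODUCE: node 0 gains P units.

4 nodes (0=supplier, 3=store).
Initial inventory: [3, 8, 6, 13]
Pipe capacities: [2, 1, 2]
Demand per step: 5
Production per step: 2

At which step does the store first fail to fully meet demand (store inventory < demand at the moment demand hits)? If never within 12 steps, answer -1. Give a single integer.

Step 1: demand=5,sold=5 ship[2->3]=2 ship[1->2]=1 ship[0->1]=2 prod=2 -> [3 9 5 10]
Step 2: demand=5,sold=5 ship[2->3]=2 ship[1->2]=1 ship[0->1]=2 prod=2 -> [3 10 4 7]
Step 3: demand=5,sold=5 ship[2->3]=2 ship[1->2]=1 ship[0->1]=2 prod=2 -> [3 11 3 4]
Step 4: demand=5,sold=4 ship[2->3]=2 ship[1->2]=1 ship[0->1]=2 prod=2 -> [3 12 2 2]
Step 5: demand=5,sold=2 ship[2->3]=2 ship[1->2]=1 ship[0->1]=2 prod=2 -> [3 13 1 2]
Step 6: demand=5,sold=2 ship[2->3]=1 ship[1->2]=1 ship[0->1]=2 prod=2 -> [3 14 1 1]
Step 7: demand=5,sold=1 ship[2->3]=1 ship[1->2]=1 ship[0->1]=2 prod=2 -> [3 15 1 1]
Step 8: demand=5,sold=1 ship[2->3]=1 ship[1->2]=1 ship[0->1]=2 prod=2 -> [3 16 1 1]
Step 9: demand=5,sold=1 ship[2->3]=1 ship[1->2]=1 ship[0->1]=2 prod=2 -> [3 17 1 1]
Step 10: demand=5,sold=1 ship[2->3]=1 ship[1->2]=1 ship[0->1]=2 prod=2 -> [3 18 1 1]
Step 11: demand=5,sold=1 ship[2->3]=1 ship[1->2]=1 ship[0->1]=2 prod=2 -> [3 19 1 1]
Step 12: demand=5,sold=1 ship[2->3]=1 ship[1->2]=1 ship[0->1]=2 prod=2 -> [3 20 1 1]
First stockout at step 4

4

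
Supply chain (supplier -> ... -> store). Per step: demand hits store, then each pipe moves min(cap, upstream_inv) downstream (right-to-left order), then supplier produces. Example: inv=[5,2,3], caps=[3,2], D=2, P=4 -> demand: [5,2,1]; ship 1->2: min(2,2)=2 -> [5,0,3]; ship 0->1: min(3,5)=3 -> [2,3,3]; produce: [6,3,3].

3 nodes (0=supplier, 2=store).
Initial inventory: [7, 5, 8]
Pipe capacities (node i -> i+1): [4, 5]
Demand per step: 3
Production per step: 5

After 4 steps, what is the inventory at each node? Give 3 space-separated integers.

Step 1: demand=3,sold=3 ship[1->2]=5 ship[0->1]=4 prod=5 -> inv=[8 4 10]
Step 2: demand=3,sold=3 ship[1->2]=4 ship[0->1]=4 prod=5 -> inv=[9 4 11]
Step 3: demand=3,sold=3 ship[1->2]=4 ship[0->1]=4 prod=5 -> inv=[10 4 12]
Step 4: demand=3,sold=3 ship[1->2]=4 ship[0->1]=4 prod=5 -> inv=[11 4 13]

11 4 13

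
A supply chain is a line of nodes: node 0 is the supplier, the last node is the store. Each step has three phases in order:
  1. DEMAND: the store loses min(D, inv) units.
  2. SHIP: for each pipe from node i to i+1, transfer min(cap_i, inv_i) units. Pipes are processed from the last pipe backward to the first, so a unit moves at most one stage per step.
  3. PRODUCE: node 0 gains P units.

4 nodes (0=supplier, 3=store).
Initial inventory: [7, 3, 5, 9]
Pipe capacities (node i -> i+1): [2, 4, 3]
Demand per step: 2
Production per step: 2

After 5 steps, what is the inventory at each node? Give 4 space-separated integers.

Step 1: demand=2,sold=2 ship[2->3]=3 ship[1->2]=3 ship[0->1]=2 prod=2 -> inv=[7 2 5 10]
Step 2: demand=2,sold=2 ship[2->3]=3 ship[1->2]=2 ship[0->1]=2 prod=2 -> inv=[7 2 4 11]
Step 3: demand=2,sold=2 ship[2->3]=3 ship[1->2]=2 ship[0->1]=2 prod=2 -> inv=[7 2 3 12]
Step 4: demand=2,sold=2 ship[2->3]=3 ship[1->2]=2 ship[0->1]=2 prod=2 -> inv=[7 2 2 13]
Step 5: demand=2,sold=2 ship[2->3]=2 ship[1->2]=2 ship[0->1]=2 prod=2 -> inv=[7 2 2 13]

7 2 2 13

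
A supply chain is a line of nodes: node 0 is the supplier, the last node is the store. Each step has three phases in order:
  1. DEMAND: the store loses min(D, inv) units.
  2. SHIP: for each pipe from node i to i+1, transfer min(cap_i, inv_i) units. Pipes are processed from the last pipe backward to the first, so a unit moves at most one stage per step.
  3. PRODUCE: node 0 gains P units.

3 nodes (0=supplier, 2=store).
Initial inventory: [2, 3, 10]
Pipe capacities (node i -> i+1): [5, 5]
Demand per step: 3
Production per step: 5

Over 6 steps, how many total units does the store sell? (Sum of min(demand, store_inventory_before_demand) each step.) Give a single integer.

Answer: 18

Derivation:
Step 1: sold=3 (running total=3) -> [5 2 10]
Step 2: sold=3 (running total=6) -> [5 5 9]
Step 3: sold=3 (running total=9) -> [5 5 11]
Step 4: sold=3 (running total=12) -> [5 5 13]
Step 5: sold=3 (running total=15) -> [5 5 15]
Step 6: sold=3 (running total=18) -> [5 5 17]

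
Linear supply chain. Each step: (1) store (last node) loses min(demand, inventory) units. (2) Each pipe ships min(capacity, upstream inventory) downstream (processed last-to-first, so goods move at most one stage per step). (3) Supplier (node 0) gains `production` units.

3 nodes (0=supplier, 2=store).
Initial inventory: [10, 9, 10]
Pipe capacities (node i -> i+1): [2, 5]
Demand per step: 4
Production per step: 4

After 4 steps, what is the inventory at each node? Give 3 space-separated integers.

Step 1: demand=4,sold=4 ship[1->2]=5 ship[0->1]=2 prod=4 -> inv=[12 6 11]
Step 2: demand=4,sold=4 ship[1->2]=5 ship[0->1]=2 prod=4 -> inv=[14 3 12]
Step 3: demand=4,sold=4 ship[1->2]=3 ship[0->1]=2 prod=4 -> inv=[16 2 11]
Step 4: demand=4,sold=4 ship[1->2]=2 ship[0->1]=2 prod=4 -> inv=[18 2 9]

18 2 9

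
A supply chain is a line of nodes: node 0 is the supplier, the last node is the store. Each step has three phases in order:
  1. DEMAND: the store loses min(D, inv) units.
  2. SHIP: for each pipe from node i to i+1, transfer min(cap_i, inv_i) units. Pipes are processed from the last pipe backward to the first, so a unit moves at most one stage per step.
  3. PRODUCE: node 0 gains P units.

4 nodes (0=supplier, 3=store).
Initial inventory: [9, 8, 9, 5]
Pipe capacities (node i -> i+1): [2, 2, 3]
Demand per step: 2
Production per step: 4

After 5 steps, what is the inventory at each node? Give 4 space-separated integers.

Step 1: demand=2,sold=2 ship[2->3]=3 ship[1->2]=2 ship[0->1]=2 prod=4 -> inv=[11 8 8 6]
Step 2: demand=2,sold=2 ship[2->3]=3 ship[1->2]=2 ship[0->1]=2 prod=4 -> inv=[13 8 7 7]
Step 3: demand=2,sold=2 ship[2->3]=3 ship[1->2]=2 ship[0->1]=2 prod=4 -> inv=[15 8 6 8]
Step 4: demand=2,sold=2 ship[2->3]=3 ship[1->2]=2 ship[0->1]=2 prod=4 -> inv=[17 8 5 9]
Step 5: demand=2,sold=2 ship[2->3]=3 ship[1->2]=2 ship[0->1]=2 prod=4 -> inv=[19 8 4 10]

19 8 4 10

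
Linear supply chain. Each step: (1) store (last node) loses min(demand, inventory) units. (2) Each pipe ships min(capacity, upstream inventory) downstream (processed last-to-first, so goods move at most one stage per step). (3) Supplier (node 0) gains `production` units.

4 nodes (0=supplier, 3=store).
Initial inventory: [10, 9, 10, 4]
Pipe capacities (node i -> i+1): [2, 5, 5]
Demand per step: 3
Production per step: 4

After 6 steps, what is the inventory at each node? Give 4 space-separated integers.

Step 1: demand=3,sold=3 ship[2->3]=5 ship[1->2]=5 ship[0->1]=2 prod=4 -> inv=[12 6 10 6]
Step 2: demand=3,sold=3 ship[2->3]=5 ship[1->2]=5 ship[0->1]=2 prod=4 -> inv=[14 3 10 8]
Step 3: demand=3,sold=3 ship[2->3]=5 ship[1->2]=3 ship[0->1]=2 prod=4 -> inv=[16 2 8 10]
Step 4: demand=3,sold=3 ship[2->3]=5 ship[1->2]=2 ship[0->1]=2 prod=4 -> inv=[18 2 5 12]
Step 5: demand=3,sold=3 ship[2->3]=5 ship[1->2]=2 ship[0->1]=2 prod=4 -> inv=[20 2 2 14]
Step 6: demand=3,sold=3 ship[2->3]=2 ship[1->2]=2 ship[0->1]=2 prod=4 -> inv=[22 2 2 13]

22 2 2 13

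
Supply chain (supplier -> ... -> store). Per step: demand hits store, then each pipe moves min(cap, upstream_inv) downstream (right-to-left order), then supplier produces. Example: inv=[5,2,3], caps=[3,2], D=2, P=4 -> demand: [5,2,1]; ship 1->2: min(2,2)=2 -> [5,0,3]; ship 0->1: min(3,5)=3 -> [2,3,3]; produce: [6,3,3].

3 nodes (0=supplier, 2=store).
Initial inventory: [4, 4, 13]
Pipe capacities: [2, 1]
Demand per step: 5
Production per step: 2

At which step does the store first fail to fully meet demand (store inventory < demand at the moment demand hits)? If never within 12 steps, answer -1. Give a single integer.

Step 1: demand=5,sold=5 ship[1->2]=1 ship[0->1]=2 prod=2 -> [4 5 9]
Step 2: demand=5,sold=5 ship[1->2]=1 ship[0->1]=2 prod=2 -> [4 6 5]
Step 3: demand=5,sold=5 ship[1->2]=1 ship[0->1]=2 prod=2 -> [4 7 1]
Step 4: demand=5,sold=1 ship[1->2]=1 ship[0->1]=2 prod=2 -> [4 8 1]
Step 5: demand=5,sold=1 ship[1->2]=1 ship[0->1]=2 prod=2 -> [4 9 1]
Step 6: demand=5,sold=1 ship[1->2]=1 ship[0->1]=2 prod=2 -> [4 10 1]
Step 7: demand=5,sold=1 ship[1->2]=1 ship[0->1]=2 prod=2 -> [4 11 1]
Step 8: demand=5,sold=1 ship[1->2]=1 ship[0->1]=2 prod=2 -> [4 12 1]
Step 9: demand=5,sold=1 ship[1->2]=1 ship[0->1]=2 prod=2 -> [4 13 1]
Step 10: demand=5,sold=1 ship[1->2]=1 ship[0->1]=2 prod=2 -> [4 14 1]
Step 11: demand=5,sold=1 ship[1->2]=1 ship[0->1]=2 prod=2 -> [4 15 1]
Step 12: demand=5,sold=1 ship[1->2]=1 ship[0->1]=2 prod=2 -> [4 16 1]
First stockout at step 4

4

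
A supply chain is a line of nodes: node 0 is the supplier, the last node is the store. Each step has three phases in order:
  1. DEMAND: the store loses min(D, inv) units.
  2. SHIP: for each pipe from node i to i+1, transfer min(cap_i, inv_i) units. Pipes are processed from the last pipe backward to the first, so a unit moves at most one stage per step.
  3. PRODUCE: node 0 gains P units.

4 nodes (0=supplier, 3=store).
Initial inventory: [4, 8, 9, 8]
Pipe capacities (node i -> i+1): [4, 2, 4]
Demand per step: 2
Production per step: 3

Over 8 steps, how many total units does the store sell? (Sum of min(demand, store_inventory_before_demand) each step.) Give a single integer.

Step 1: sold=2 (running total=2) -> [3 10 7 10]
Step 2: sold=2 (running total=4) -> [3 11 5 12]
Step 3: sold=2 (running total=6) -> [3 12 3 14]
Step 4: sold=2 (running total=8) -> [3 13 2 15]
Step 5: sold=2 (running total=10) -> [3 14 2 15]
Step 6: sold=2 (running total=12) -> [3 15 2 15]
Step 7: sold=2 (running total=14) -> [3 16 2 15]
Step 8: sold=2 (running total=16) -> [3 17 2 15]

Answer: 16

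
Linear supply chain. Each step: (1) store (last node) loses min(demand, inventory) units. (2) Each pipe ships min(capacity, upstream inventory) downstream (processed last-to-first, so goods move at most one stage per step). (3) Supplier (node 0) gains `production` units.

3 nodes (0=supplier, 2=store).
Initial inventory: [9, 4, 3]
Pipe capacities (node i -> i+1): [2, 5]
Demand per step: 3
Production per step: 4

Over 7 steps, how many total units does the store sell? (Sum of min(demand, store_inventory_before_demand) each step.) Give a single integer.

Answer: 17

Derivation:
Step 1: sold=3 (running total=3) -> [11 2 4]
Step 2: sold=3 (running total=6) -> [13 2 3]
Step 3: sold=3 (running total=9) -> [15 2 2]
Step 4: sold=2 (running total=11) -> [17 2 2]
Step 5: sold=2 (running total=13) -> [19 2 2]
Step 6: sold=2 (running total=15) -> [21 2 2]
Step 7: sold=2 (running total=17) -> [23 2 2]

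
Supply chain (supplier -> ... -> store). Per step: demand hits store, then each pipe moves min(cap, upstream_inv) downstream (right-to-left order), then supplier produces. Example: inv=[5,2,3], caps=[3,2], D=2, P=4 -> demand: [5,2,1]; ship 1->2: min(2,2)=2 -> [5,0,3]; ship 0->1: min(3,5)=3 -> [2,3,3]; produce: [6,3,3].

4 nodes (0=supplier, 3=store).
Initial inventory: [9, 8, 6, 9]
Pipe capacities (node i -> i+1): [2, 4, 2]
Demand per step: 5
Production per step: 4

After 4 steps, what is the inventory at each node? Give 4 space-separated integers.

Step 1: demand=5,sold=5 ship[2->3]=2 ship[1->2]=4 ship[0->1]=2 prod=4 -> inv=[11 6 8 6]
Step 2: demand=5,sold=5 ship[2->3]=2 ship[1->2]=4 ship[0->1]=2 prod=4 -> inv=[13 4 10 3]
Step 3: demand=5,sold=3 ship[2->3]=2 ship[1->2]=4 ship[0->1]=2 prod=4 -> inv=[15 2 12 2]
Step 4: demand=5,sold=2 ship[2->3]=2 ship[1->2]=2 ship[0->1]=2 prod=4 -> inv=[17 2 12 2]

17 2 12 2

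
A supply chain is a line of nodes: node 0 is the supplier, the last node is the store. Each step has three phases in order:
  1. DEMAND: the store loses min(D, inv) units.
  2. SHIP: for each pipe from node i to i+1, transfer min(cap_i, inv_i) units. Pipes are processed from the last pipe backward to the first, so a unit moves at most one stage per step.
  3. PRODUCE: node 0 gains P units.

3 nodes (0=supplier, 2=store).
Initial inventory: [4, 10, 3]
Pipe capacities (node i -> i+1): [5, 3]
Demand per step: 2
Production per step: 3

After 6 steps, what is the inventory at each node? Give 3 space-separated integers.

Step 1: demand=2,sold=2 ship[1->2]=3 ship[0->1]=4 prod=3 -> inv=[3 11 4]
Step 2: demand=2,sold=2 ship[1->2]=3 ship[0->1]=3 prod=3 -> inv=[3 11 5]
Step 3: demand=2,sold=2 ship[1->2]=3 ship[0->1]=3 prod=3 -> inv=[3 11 6]
Step 4: demand=2,sold=2 ship[1->2]=3 ship[0->1]=3 prod=3 -> inv=[3 11 7]
Step 5: demand=2,sold=2 ship[1->2]=3 ship[0->1]=3 prod=3 -> inv=[3 11 8]
Step 6: demand=2,sold=2 ship[1->2]=3 ship[0->1]=3 prod=3 -> inv=[3 11 9]

3 11 9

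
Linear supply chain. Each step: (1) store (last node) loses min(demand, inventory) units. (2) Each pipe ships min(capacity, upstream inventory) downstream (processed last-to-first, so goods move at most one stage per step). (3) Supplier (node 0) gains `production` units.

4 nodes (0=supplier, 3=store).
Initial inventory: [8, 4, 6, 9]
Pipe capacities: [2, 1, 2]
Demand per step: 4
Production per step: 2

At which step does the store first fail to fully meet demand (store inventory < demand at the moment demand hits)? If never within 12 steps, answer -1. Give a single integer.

Step 1: demand=4,sold=4 ship[2->3]=2 ship[1->2]=1 ship[0->1]=2 prod=2 -> [8 5 5 7]
Step 2: demand=4,sold=4 ship[2->3]=2 ship[1->2]=1 ship[0->1]=2 prod=2 -> [8 6 4 5]
Step 3: demand=4,sold=4 ship[2->3]=2 ship[1->2]=1 ship[0->1]=2 prod=2 -> [8 7 3 3]
Step 4: demand=4,sold=3 ship[2->3]=2 ship[1->2]=1 ship[0->1]=2 prod=2 -> [8 8 2 2]
Step 5: demand=4,sold=2 ship[2->3]=2 ship[1->2]=1 ship[0->1]=2 prod=2 -> [8 9 1 2]
Step 6: demand=4,sold=2 ship[2->3]=1 ship[1->2]=1 ship[0->1]=2 prod=2 -> [8 10 1 1]
Step 7: demand=4,sold=1 ship[2->3]=1 ship[1->2]=1 ship[0->1]=2 prod=2 -> [8 11 1 1]
Step 8: demand=4,sold=1 ship[2->3]=1 ship[1->2]=1 ship[0->1]=2 prod=2 -> [8 12 1 1]
Step 9: demand=4,sold=1 ship[2->3]=1 ship[1->2]=1 ship[0->1]=2 prod=2 -> [8 13 1 1]
Step 10: demand=4,sold=1 ship[2->3]=1 ship[1->2]=1 ship[0->1]=2 prod=2 -> [8 14 1 1]
Step 11: demand=4,sold=1 ship[2->3]=1 ship[1->2]=1 ship[0->1]=2 prod=2 -> [8 15 1 1]
Step 12: demand=4,sold=1 ship[2->3]=1 ship[1->2]=1 ship[0->1]=2 prod=2 -> [8 16 1 1]
First stockout at step 4

4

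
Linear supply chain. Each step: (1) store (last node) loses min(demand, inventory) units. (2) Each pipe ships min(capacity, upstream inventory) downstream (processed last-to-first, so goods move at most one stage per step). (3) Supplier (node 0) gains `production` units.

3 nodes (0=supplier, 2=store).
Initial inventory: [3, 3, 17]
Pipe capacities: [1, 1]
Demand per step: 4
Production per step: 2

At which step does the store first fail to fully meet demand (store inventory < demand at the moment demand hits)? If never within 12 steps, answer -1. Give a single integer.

Step 1: demand=4,sold=4 ship[1->2]=1 ship[0->1]=1 prod=2 -> [4 3 14]
Step 2: demand=4,sold=4 ship[1->2]=1 ship[0->1]=1 prod=2 -> [5 3 11]
Step 3: demand=4,sold=4 ship[1->2]=1 ship[0->1]=1 prod=2 -> [6 3 8]
Step 4: demand=4,sold=4 ship[1->2]=1 ship[0->1]=1 prod=2 -> [7 3 5]
Step 5: demand=4,sold=4 ship[1->2]=1 ship[0->1]=1 prod=2 -> [8 3 2]
Step 6: demand=4,sold=2 ship[1->2]=1 ship[0->1]=1 prod=2 -> [9 3 1]
Step 7: demand=4,sold=1 ship[1->2]=1 ship[0->1]=1 prod=2 -> [10 3 1]
Step 8: demand=4,sold=1 ship[1->2]=1 ship[0->1]=1 prod=2 -> [11 3 1]
Step 9: demand=4,sold=1 ship[1->2]=1 ship[0->1]=1 prod=2 -> [12 3 1]
Step 10: demand=4,sold=1 ship[1->2]=1 ship[0->1]=1 prod=2 -> [13 3 1]
Step 11: demand=4,sold=1 ship[1->2]=1 ship[0->1]=1 prod=2 -> [14 3 1]
Step 12: demand=4,sold=1 ship[1->2]=1 ship[0->1]=1 prod=2 -> [15 3 1]
First stockout at step 6

6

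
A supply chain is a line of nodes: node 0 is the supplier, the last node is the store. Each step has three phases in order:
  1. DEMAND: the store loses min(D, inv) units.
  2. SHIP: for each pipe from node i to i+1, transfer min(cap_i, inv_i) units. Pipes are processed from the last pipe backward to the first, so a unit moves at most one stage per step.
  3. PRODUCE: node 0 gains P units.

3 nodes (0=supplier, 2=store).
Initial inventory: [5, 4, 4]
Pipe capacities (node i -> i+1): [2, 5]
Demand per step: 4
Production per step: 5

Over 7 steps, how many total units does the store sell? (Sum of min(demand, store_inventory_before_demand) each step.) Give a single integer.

Step 1: sold=4 (running total=4) -> [8 2 4]
Step 2: sold=4 (running total=8) -> [11 2 2]
Step 3: sold=2 (running total=10) -> [14 2 2]
Step 4: sold=2 (running total=12) -> [17 2 2]
Step 5: sold=2 (running total=14) -> [20 2 2]
Step 6: sold=2 (running total=16) -> [23 2 2]
Step 7: sold=2 (running total=18) -> [26 2 2]

Answer: 18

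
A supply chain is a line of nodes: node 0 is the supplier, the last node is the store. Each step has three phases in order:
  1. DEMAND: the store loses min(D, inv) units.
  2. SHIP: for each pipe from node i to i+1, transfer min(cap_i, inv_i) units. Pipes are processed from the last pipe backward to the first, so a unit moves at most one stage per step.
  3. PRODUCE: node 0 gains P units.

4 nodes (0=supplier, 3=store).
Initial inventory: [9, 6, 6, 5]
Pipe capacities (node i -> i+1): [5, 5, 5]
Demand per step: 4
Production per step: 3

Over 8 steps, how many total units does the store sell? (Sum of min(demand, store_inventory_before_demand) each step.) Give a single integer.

Answer: 32

Derivation:
Step 1: sold=4 (running total=4) -> [7 6 6 6]
Step 2: sold=4 (running total=8) -> [5 6 6 7]
Step 3: sold=4 (running total=12) -> [3 6 6 8]
Step 4: sold=4 (running total=16) -> [3 4 6 9]
Step 5: sold=4 (running total=20) -> [3 3 5 10]
Step 6: sold=4 (running total=24) -> [3 3 3 11]
Step 7: sold=4 (running total=28) -> [3 3 3 10]
Step 8: sold=4 (running total=32) -> [3 3 3 9]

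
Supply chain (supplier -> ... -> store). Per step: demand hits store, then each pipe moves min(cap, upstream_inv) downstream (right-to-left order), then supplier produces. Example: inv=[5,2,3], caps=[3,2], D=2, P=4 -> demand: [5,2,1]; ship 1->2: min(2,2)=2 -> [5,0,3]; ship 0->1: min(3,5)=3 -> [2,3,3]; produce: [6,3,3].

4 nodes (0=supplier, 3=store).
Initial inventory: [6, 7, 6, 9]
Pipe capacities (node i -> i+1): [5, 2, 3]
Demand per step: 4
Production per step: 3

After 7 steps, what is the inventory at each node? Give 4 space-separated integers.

Step 1: demand=4,sold=4 ship[2->3]=3 ship[1->2]=2 ship[0->1]=5 prod=3 -> inv=[4 10 5 8]
Step 2: demand=4,sold=4 ship[2->3]=3 ship[1->2]=2 ship[0->1]=4 prod=3 -> inv=[3 12 4 7]
Step 3: demand=4,sold=4 ship[2->3]=3 ship[1->2]=2 ship[0->1]=3 prod=3 -> inv=[3 13 3 6]
Step 4: demand=4,sold=4 ship[2->3]=3 ship[1->2]=2 ship[0->1]=3 prod=3 -> inv=[3 14 2 5]
Step 5: demand=4,sold=4 ship[2->3]=2 ship[1->2]=2 ship[0->1]=3 prod=3 -> inv=[3 15 2 3]
Step 6: demand=4,sold=3 ship[2->3]=2 ship[1->2]=2 ship[0->1]=3 prod=3 -> inv=[3 16 2 2]
Step 7: demand=4,sold=2 ship[2->3]=2 ship[1->2]=2 ship[0->1]=3 prod=3 -> inv=[3 17 2 2]

3 17 2 2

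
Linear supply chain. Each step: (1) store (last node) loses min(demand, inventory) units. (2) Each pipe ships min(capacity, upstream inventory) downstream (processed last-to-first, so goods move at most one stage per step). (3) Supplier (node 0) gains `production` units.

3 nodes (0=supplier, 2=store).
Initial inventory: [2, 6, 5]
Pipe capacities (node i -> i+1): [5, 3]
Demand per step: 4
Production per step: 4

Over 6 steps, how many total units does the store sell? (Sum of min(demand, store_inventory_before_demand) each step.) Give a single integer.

Answer: 20

Derivation:
Step 1: sold=4 (running total=4) -> [4 5 4]
Step 2: sold=4 (running total=8) -> [4 6 3]
Step 3: sold=3 (running total=11) -> [4 7 3]
Step 4: sold=3 (running total=14) -> [4 8 3]
Step 5: sold=3 (running total=17) -> [4 9 3]
Step 6: sold=3 (running total=20) -> [4 10 3]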